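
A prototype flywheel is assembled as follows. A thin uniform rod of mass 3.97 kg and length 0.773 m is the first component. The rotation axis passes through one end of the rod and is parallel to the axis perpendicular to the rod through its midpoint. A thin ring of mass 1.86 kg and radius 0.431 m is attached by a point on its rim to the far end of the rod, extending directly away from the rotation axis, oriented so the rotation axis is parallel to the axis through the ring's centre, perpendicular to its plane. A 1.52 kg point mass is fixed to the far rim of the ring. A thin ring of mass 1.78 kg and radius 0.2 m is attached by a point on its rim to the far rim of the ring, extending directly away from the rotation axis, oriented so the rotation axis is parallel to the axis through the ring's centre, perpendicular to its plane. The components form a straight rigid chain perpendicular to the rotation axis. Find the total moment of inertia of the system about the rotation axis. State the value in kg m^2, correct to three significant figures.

14.0

Thin rod: I_cm = (1/12)ML² = (1/12)(3.97)(0.773)² = 0.19768 kg m^2; centre at d = 0.3865 m, so the parallel axis theorem gives I = 0.19768 + (3.97)(0.3865)² = 0.79073 kg m^2.
Thin ring: I_cm = MR² = (1.86)(0.431)² = 0.34552 kg m^2; centre at d = 0.3865 + 0.3865 + 0.431 = 1.204 m, so the parallel axis theorem gives I = 0.34552 + (1.86)(1.204)² = 3.0418 kg m^2.
Point mass: I_cm = 0; centre at d = 0.3865 + 0.3865 + 0.431 + 0.431 = 1.635 m, so the parallel axis theorem gives I = 0 + (1.52)(1.635)² = 4.0633 kg m^2.
Thin ring: I_cm = MR² = (1.78)(0.2)² = 0.0712 kg m^2; centre at d = 0.3865 + 0.3865 + 0.431 + 0.431 + 0.2 = 1.835 m, so the parallel axis theorem gives I = 0.0712 + (1.78)(1.835)² = 6.0649 kg m^2.
Total I = 0.79073 + 3.0418 + 4.0633 + 6.0649 = 13.961 kg m^2.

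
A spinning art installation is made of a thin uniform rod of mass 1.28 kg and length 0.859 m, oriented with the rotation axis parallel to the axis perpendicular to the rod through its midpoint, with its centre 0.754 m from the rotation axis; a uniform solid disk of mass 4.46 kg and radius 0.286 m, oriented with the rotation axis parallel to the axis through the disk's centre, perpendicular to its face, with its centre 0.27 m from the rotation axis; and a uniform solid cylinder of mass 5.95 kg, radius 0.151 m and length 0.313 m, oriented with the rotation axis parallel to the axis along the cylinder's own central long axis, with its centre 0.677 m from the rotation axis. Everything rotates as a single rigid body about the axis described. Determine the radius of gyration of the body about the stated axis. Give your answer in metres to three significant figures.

Thin rod: I_cm = (1/12)ML² = (1/12)(1.28)(0.859)² = 0.078707 kg m^2; centre at d = 0.754 m, so I = I_cm + Md² gives I = 0.078707 + (1.28)(0.754)² = 0.80641 kg m^2.
Solid disk: I_cm = (1/2)MR² = (1/2)(4.46)(0.286)² = 0.18241 kg m^2; centre at d = 0.27 m, so I = I_cm + Md² gives I = 0.18241 + (4.46)(0.27)² = 0.50754 kg m^2.
Solid cylinder: I_cm = (1/2)MR² = (1/2)(5.95)(0.151)² = 0.067833 kg m^2; centre at d = 0.677 m, so I = I_cm + Md² gives I = 0.067833 + (5.95)(0.677)² = 2.7949 kg m^2.
Total I = 4.1088 kg m^2; total mass M = 11.69 kg.
k = √(I/M) = √(4.1088/11.69) = 0.59286 m.

0.593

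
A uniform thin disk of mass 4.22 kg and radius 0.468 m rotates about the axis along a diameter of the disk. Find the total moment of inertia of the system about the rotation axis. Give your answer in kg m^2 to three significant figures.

I_cm = (1/4)MR² = (1/4)(4.22)(0.468)² = 0.23107 kg m^2; axis through the centre, so I = 0.23107 kg m^2.

0.231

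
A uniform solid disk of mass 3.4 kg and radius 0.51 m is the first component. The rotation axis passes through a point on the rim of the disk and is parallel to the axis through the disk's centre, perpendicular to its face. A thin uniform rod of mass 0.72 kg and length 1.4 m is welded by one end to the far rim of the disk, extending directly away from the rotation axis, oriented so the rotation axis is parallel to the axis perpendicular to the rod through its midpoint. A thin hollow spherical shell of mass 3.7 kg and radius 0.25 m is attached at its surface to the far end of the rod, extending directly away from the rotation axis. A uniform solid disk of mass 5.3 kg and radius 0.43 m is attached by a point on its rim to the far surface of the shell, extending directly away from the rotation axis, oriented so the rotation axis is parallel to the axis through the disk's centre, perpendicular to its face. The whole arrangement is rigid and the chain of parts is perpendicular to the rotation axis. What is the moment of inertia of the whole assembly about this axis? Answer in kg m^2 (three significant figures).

Solid disk: I_cm = (1/2)MR² = (1/2)(3.4)(0.51)² = 0.44217 kg m^2; centre at d = 0.51 m, so I = I_cm + Md² gives I = 0.44217 + (3.4)(0.51)² = 1.3265 kg m^2.
Thin rod: I_cm = (1/12)ML² = (1/12)(0.72)(1.4)² = 0.1176 kg m^2; centre at d = 0.51 + 0.51 + 0.7 = 1.72 m, so I = I_cm + Md² gives I = 0.1176 + (0.72)(1.72)² = 2.2476 kg m^2.
Spherical shell: I_cm = (2/3)MR² = (2/3)(3.7)(0.25)² = 0.15417 kg m^2; centre at d = 0.51 + 0.51 + 0.7 + 0.7 + 0.25 = 2.67 m, so I = I_cm + Md² gives I = 0.15417 + (3.7)(2.67)² = 26.531 kg m^2.
Solid disk: I_cm = (1/2)MR² = (1/2)(5.3)(0.43)² = 0.48998 kg m^2; centre at d = 0.51 + 0.51 + 0.7 + 0.7 + 0.25 + 0.25 + 0.43 = 3.35 m, so I = I_cm + Md² gives I = 0.48998 + (5.3)(3.35)² = 59.969 kg m^2.
Total I = 1.3265 + 2.2476 + 26.531 + 59.969 = 90.074 kg m^2.

90.1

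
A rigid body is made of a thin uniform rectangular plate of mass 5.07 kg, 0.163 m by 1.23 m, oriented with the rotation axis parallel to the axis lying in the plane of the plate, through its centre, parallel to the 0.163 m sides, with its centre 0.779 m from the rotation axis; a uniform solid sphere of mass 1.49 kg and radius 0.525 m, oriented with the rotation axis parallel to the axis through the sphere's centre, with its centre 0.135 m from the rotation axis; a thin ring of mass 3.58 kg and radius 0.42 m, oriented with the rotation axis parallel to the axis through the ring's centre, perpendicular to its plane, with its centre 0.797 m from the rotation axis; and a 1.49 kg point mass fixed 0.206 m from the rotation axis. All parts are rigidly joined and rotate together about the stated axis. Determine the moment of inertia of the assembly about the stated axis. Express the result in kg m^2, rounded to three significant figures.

6.88

Rectangular plate: I_cm = (1/12)Mb² = (1/12)(5.07)(1.23)² = 0.6392 kg m^2; centre at d = 0.779 m, so I = I_cm + Md² gives I = 0.6392 + (5.07)(0.779)² = 3.7159 kg m^2.
Solid sphere: I_cm = (2/5)MR² = (2/5)(1.49)(0.525)² = 0.16427 kg m^2; centre at d = 0.135 m, so I = I_cm + Md² gives I = 0.16427 + (1.49)(0.135)² = 0.19143 kg m^2.
Thin ring: I_cm = MR² = (3.58)(0.42)² = 0.63151 kg m^2; centre at d = 0.797 m, so I = I_cm + Md² gives I = 0.63151 + (3.58)(0.797)² = 2.9056 kg m^2.
Point mass: I_cm = 0; centre at d = 0.206 m, so I = I_cm + Md² gives I = 0 + (1.49)(0.206)² = 0.06323 kg m^2.
Total I = 3.7159 + 0.19143 + 2.9056 + 0.06323 = 6.8761 kg m^2.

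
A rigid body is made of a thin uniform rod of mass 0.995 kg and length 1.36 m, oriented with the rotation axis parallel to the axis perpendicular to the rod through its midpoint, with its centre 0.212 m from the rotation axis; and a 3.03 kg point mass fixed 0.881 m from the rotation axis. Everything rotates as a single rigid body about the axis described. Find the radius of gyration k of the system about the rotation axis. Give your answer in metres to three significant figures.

0.796

Thin rod: I_cm = (1/12)ML² = (1/12)(0.995)(1.36)² = 0.15336 kg m²; centre at d = 0.212 m, so I = I_cm + Md² gives I = 0.15336 + (0.995)(0.212)² = 0.19808 kg m².
Point mass: I_cm = 0; centre at d = 0.881 m, so I = I_cm + Md² gives I = 0 + (3.03)(0.881)² = 2.3518 kg m².
Total I = 2.5498 kg m²; total mass M = 4.025 kg.
k = √(I/M) = √(2.5498/4.025) = 0.79593 m.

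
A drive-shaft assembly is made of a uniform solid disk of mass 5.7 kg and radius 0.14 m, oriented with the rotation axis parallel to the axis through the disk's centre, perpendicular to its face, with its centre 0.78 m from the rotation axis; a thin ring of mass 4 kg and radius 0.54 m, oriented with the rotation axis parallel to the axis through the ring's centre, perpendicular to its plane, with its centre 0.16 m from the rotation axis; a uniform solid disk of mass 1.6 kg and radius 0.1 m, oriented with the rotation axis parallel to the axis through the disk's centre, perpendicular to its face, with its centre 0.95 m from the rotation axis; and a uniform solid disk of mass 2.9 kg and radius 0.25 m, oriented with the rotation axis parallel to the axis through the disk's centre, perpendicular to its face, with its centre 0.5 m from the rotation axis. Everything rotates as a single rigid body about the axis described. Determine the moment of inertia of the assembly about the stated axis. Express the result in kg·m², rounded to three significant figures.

Solid disk: I_cm = (1/2)MR² = (1/2)(5.7)(0.14)² = 0.05586 kg·m²; centre at d = 0.78 m, so the parallel axis theorem gives I = 0.05586 + (5.7)(0.78)² = 3.5237 kg·m².
Thin ring: I_cm = MR² = (4)(0.54)² = 1.1664 kg·m²; centre at d = 0.16 m, so the parallel axis theorem gives I = 1.1664 + (4)(0.16)² = 1.2688 kg·m².
Solid disk: I_cm = (1/2)MR² = (1/2)(1.6)(0.1)² = 0.008 kg·m²; centre at d = 0.95 m, so the parallel axis theorem gives I = 0.008 + (1.6)(0.95)² = 1.452 kg·m².
Solid disk: I_cm = (1/2)MR² = (1/2)(2.9)(0.25)² = 0.090625 kg·m²; centre at d = 0.5 m, so the parallel axis theorem gives I = 0.090625 + (2.9)(0.5)² = 0.81562 kg·m².
Total I = 3.5237 + 1.2688 + 1.452 + 0.81562 = 7.0602 kg·m².

7.06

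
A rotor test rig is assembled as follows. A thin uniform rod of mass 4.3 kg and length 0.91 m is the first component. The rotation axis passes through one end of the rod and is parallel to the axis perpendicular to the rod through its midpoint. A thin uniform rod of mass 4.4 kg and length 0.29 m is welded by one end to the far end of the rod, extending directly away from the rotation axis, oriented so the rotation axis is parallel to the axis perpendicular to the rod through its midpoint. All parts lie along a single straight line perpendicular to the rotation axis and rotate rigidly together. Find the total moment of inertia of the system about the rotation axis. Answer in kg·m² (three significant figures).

6.12

Thin rod: I_cm = (1/12)ML² = (1/12)(4.3)(0.91)² = 0.29674 kg·m²; centre at d = 0.455 m, so I = I_cm + Md² gives I = 0.29674 + (4.3)(0.455)² = 1.1869 kg·m².
Thin rod: I_cm = (1/12)ML² = (1/12)(4.4)(0.29)² = 0.030837 kg·m²; centre at d = 0.455 + 0.455 + 0.145 = 1.055 m, so I = I_cm + Md² gives I = 0.030837 + (4.4)(1.055)² = 4.9281 kg·m².
Total I = 1.1869 + 4.9281 = 6.1151 kg·m².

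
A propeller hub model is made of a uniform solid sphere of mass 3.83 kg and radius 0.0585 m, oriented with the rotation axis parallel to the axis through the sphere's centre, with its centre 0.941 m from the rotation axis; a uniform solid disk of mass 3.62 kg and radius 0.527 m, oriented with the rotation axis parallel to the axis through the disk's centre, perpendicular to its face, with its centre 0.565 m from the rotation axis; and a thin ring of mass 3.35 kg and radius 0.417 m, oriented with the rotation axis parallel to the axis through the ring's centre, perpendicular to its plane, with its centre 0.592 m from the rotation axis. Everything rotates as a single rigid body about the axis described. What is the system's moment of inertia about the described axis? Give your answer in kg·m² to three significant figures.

Solid sphere: I_cm = (2/5)MR² = (2/5)(3.83)(0.0585)² = 0.0052429 kg·m²; centre at d = 0.941 m, so I = I_cm + Md² gives I = 0.0052429 + (3.83)(0.941)² = 3.3966 kg·m².
Solid disk: I_cm = (1/2)MR² = (1/2)(3.62)(0.527)² = 0.50269 kg·m²; centre at d = 0.565 m, so I = I_cm + Md² gives I = 0.50269 + (3.62)(0.565)² = 1.6583 kg·m².
Thin ring: I_cm = MR² = (3.35)(0.417)² = 0.58253 kg·m²; centre at d = 0.592 m, so I = I_cm + Md² gives I = 0.58253 + (3.35)(0.592)² = 1.7566 kg·m².
Total I = 3.3966 + 1.6583 + 1.7566 = 6.8115 kg·m².

6.81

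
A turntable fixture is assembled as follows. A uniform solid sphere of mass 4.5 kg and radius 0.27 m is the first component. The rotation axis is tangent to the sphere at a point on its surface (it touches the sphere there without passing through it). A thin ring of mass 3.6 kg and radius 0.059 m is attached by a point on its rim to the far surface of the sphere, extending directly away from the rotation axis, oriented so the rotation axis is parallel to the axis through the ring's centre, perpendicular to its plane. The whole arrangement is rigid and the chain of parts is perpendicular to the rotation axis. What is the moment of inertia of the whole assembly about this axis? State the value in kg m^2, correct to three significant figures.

1.76

Solid sphere: I_cm = (2/5)MR² = (2/5)(4.5)(0.27)² = 0.13122 kg m^2; centre at d = 0.27 m, so I = I_cm + Md² gives I = 0.13122 + (4.5)(0.27)² = 0.45927 kg m^2.
Thin ring: I_cm = MR² = (3.6)(0.059)² = 0.012532 kg m^2; centre at d = 0.27 + 0.27 + 0.059 = 0.599 m, so I = I_cm + Md² gives I = 0.012532 + (3.6)(0.599)² = 1.3042 kg m^2.
Total I = 0.45927 + 1.3042 = 1.7635 kg m^2.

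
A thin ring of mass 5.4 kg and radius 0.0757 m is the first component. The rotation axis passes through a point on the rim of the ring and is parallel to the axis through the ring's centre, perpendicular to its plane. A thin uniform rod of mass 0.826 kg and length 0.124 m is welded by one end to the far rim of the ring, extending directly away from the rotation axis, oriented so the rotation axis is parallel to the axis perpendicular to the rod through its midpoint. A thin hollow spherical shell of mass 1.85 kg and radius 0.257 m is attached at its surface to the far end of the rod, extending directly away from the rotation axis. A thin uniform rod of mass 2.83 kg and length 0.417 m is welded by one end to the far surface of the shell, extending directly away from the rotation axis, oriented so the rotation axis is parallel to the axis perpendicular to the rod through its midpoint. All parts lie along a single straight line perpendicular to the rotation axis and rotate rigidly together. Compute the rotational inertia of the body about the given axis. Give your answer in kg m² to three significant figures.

Thin ring: I_cm = MR² = (5.4)(0.0757)² = 0.030945 kg m²; centre at d = 0.0757 m, so the parallel axis theorem gives I = 0.030945 + (5.4)(0.0757)² = 0.061889 kg m².
Thin rod: I_cm = (1/12)ML² = (1/12)(0.826)(0.124)² = 0.0010584 kg m²; centre at d = 0.0757 + 0.0757 + 0.062 = 0.2134 m, so the parallel axis theorem gives I = 0.0010584 + (0.826)(0.2134)² = 0.038674 kg m².
Spherical shell: I_cm = (2/3)MR² = (2/3)(1.85)(0.257)² = 0.08146 kg m²; centre at d = 0.0757 + 0.0757 + 0.062 + 0.062 + 0.257 = 0.5324 m, so the parallel axis theorem gives I = 0.08146 + (1.85)(0.5324)² = 0.60584 kg m².
Thin rod: I_cm = (1/12)ML² = (1/12)(2.83)(0.417)² = 0.041009 kg m²; centre at d = 0.0757 + 0.0757 + 0.062 + 0.062 + 0.257 + 0.257 + 0.2085 = 0.9979 m, so the parallel axis theorem gives I = 0.041009 + (2.83)(0.9979)² = 2.8591 kg m².
Total I = 0.061889 + 0.038674 + 0.60584 + 2.8591 = 3.5655 kg m².

3.57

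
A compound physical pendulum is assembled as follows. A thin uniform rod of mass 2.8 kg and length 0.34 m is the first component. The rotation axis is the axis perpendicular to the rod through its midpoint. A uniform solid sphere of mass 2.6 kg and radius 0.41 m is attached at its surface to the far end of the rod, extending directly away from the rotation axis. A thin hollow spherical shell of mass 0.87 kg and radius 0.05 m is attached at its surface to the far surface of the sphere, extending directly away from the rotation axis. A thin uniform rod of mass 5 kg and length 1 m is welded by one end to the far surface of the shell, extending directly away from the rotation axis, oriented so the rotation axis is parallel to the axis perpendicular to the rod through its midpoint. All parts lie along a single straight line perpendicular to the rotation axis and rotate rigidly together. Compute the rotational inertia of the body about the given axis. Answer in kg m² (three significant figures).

Thin rod: I_cm = (1/12)ML² = (1/12)(2.8)(0.34)² = 0.026973 kg m²; axis through the centre, so I = 0.026973 kg m².
Solid sphere: I_cm = (2/5)MR² = (2/5)(2.6)(0.41)² = 0.17482 kg m²; centre at d = 0.17 + 0.41 = 0.58 m, so I = I_cm + Md² gives I = 0.17482 + (2.6)(0.58)² = 1.0495 kg m².
Spherical shell: I_cm = (2/3)MR² = (2/3)(0.87)(0.05)² = 0.00145 kg m²; centre at d = 0.17 + 0.41 + 0.41 + 0.05 = 1.04 m, so I = I_cm + Md² gives I = 0.00145 + (0.87)(1.04)² = 0.94244 kg m².
Thin rod: I_cm = (1/12)ML² = (1/12)(5)(1)² = 0.41667 kg m²; centre at d = 0.17 + 0.41 + 0.41 + 0.05 + 0.05 + 0.5 = 1.59 m, so I = I_cm + Md² gives I = 0.41667 + (5)(1.59)² = 13.057 kg m².
Total I = 0.026973 + 1.0495 + 0.94244 + 13.057 = 15.076 kg m².

15.1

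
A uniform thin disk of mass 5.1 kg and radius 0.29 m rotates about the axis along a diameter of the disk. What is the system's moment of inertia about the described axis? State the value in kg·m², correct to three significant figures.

I_cm = (1/4)MR² = (1/4)(5.1)(0.29)² = 0.10723 kg·m²; axis through the centre, so I = 0.10723 kg·m².

0.107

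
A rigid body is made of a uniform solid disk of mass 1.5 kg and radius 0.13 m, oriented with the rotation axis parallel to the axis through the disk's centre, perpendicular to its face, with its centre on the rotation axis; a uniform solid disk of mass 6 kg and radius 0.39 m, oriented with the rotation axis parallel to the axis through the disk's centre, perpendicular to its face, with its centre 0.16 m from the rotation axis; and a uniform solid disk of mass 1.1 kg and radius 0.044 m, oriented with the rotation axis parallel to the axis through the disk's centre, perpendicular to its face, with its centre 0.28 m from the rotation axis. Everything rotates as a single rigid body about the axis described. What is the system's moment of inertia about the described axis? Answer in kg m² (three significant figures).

Solid disk: I_cm = (1/2)MR² = (1/2)(1.5)(0.13)² = 0.012675 kg m²; axis through the centre, so I = 0.012675 kg m².
Solid disk: I_cm = (1/2)MR² = (1/2)(6)(0.39)² = 0.4563 kg m²; centre at d = 0.16 m, so the parallel axis theorem gives I = 0.4563 + (6)(0.16)² = 0.6099 kg m².
Solid disk: I_cm = (1/2)MR² = (1/2)(1.1)(0.044)² = 0.0010648 kg m²; centre at d = 0.28 m, so the parallel axis theorem gives I = 0.0010648 + (1.1)(0.28)² = 0.087305 kg m².
Total I = 0.012675 + 0.6099 + 0.087305 = 0.70988 kg m².

0.710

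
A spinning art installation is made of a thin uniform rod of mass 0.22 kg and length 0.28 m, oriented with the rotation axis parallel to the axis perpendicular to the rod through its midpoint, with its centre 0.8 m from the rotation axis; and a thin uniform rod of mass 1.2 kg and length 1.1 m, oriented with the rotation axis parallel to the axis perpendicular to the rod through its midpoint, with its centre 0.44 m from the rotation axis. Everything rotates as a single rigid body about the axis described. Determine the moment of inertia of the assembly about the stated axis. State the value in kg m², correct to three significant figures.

Thin rod: I_cm = (1/12)ML² = (1/12)(0.22)(0.28)² = 0.0014373 kg m²; centre at d = 0.8 m, so I = I_cm + Md² gives I = 0.0014373 + (0.22)(0.8)² = 0.14224 kg m².
Thin rod: I_cm = (1/12)ML² = (1/12)(1.2)(1.1)² = 0.121 kg m²; centre at d = 0.44 m, so I = I_cm + Md² gives I = 0.121 + (1.2)(0.44)² = 0.35332 kg m².
Total I = 0.14224 + 0.35332 = 0.49556 kg m².

0.496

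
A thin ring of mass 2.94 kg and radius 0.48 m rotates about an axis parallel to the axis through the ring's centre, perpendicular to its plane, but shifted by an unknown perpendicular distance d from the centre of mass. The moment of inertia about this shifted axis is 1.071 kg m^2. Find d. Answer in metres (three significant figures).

About the centre-of-mass axis, I_cm = MR² = (2.94)(0.48)² = 0.67738 kg m^2.
Parallel axis theorem: I = I_cm + Md², so Md² = 1.071 − 0.67738 = 0.39362 kg m^2.
d = √(0.39362 / 2.94) = 0.3659 m.

0.366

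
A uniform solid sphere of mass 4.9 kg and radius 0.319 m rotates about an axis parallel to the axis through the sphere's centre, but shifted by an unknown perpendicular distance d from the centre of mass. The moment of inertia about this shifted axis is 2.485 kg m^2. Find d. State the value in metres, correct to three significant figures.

About the centre-of-mass axis, I_cm = (2/5)MR² = (2/5)(4.9)(0.319)² = 0.19945 kg m^2.
Parallel axis theorem: I = I_cm + Md², so Md² = 2.485 − 0.19945 = 2.2855 kg m^2.
d = √(2.2855 / 4.9) = 0.68296 m.

0.683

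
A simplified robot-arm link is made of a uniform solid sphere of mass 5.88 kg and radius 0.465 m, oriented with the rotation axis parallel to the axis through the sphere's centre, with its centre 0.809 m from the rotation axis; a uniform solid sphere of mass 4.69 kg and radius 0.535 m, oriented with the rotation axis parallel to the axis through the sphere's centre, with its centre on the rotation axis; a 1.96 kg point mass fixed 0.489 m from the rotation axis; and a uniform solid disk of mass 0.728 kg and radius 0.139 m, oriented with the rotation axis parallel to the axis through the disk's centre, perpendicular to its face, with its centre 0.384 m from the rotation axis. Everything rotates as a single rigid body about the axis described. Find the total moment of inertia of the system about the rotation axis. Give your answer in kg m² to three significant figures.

Solid sphere: I_cm = (2/5)MR² = (2/5)(5.88)(0.465)² = 0.50856 kg m²; centre at d = 0.809 m, so the parallel axis theorem gives I = 0.50856 + (5.88)(0.809)² = 4.3569 kg m².
Solid sphere: I_cm = (2/5)MR² = (2/5)(4.69)(0.535)² = 0.53696 kg m²; axis through the centre, so I = 0.53696 kg m².
Point mass: I_cm = 0; centre at d = 0.489 m, so the parallel axis theorem gives I = 0 + (1.96)(0.489)² = 0.46868 kg m².
Solid disk: I_cm = (1/2)MR² = (1/2)(0.728)(0.139)² = 0.0070328 kg m²; centre at d = 0.384 m, so the parallel axis theorem gives I = 0.0070328 + (0.728)(0.384)² = 0.11438 kg m².
Total I = 4.3569 + 0.53696 + 0.46868 + 0.11438 = 5.4769 kg m².

5.48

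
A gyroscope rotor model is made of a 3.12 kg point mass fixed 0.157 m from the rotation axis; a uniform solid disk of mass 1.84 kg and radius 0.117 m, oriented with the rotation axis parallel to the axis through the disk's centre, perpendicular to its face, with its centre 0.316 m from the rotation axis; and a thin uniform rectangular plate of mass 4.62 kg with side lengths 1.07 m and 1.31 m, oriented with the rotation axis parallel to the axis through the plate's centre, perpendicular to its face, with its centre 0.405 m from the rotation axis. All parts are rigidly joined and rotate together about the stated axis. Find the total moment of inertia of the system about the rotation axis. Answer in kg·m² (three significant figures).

Point mass: I_cm = 0; centre at d = 0.157 m, so I = I_cm + Md² gives I = 0 + (3.12)(0.157)² = 0.076905 kg·m².
Solid disk: I_cm = (1/2)MR² = (1/2)(1.84)(0.117)² = 0.012594 kg·m²; centre at d = 0.316 m, so I = I_cm + Md² gives I = 0.012594 + (1.84)(0.316)² = 0.19633 kg·m².
Rectangular plate: I_cm = (1/12)M(a²+b²) = (1/12)(4.62)[(1.07)² + (1.31)²] = 1.1015 kg·m²; centre at d = 0.405 m, so I = I_cm + Md² gives I = 1.1015 + (4.62)(0.405)² = 1.8593 kg·m².
Total I = 0.076905 + 0.19633 + 1.8593 = 2.1325 kg·m².

2.13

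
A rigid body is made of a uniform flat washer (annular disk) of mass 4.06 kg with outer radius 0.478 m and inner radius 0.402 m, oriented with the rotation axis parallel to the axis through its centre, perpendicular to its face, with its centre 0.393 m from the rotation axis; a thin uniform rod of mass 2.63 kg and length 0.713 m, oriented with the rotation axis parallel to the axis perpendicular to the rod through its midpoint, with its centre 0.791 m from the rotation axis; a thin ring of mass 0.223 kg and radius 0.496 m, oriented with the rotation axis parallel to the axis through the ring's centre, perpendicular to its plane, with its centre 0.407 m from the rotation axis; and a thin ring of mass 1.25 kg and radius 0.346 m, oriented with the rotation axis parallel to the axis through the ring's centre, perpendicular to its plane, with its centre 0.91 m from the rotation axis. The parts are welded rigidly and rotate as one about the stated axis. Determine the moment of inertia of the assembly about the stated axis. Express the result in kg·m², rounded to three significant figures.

Annular disk: I_cm = (1/2)M(R²+r²) = (1/2)(4.06)[(0.478)² + (0.402)²] = 0.79188 kg·m²; centre at d = 0.393 m, so the parallel axis theorem gives I = 0.79188 + (4.06)(0.393)² = 1.4189 kg·m².
Thin rod: I_cm = (1/12)ML² = (1/12)(2.63)(0.713)² = 0.11142 kg·m²; centre at d = 0.791 m, so the parallel axis theorem gives I = 0.11142 + (2.63)(0.791)² = 1.757 kg·m².
Thin ring: I_cm = MR² = (0.223)(0.496)² = 0.054862 kg·m²; centre at d = 0.407 m, so the parallel axis theorem gives I = 0.054862 + (0.223)(0.407)² = 0.091801 kg·m².
Thin ring: I_cm = MR² = (1.25)(0.346)² = 0.14964 kg·m²; centre at d = 0.91 m, so the parallel axis theorem gives I = 0.14964 + (1.25)(0.91)² = 1.1848 kg·m².
Total I = 1.4189 + 1.757 + 0.091801 + 1.1848 = 4.4525 kg·m².

4.45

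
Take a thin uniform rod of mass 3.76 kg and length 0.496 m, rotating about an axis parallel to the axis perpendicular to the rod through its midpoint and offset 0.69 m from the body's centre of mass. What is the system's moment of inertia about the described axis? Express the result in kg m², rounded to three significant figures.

I_cm = (1/12)ML² = (1/12)(3.76)(0.496)² = 0.077085 kg m²; centre at d = 0.69 m, so the parallel axis theorem gives I = 0.077085 + (3.76)(0.69)² = 1.8672 kg m².

1.87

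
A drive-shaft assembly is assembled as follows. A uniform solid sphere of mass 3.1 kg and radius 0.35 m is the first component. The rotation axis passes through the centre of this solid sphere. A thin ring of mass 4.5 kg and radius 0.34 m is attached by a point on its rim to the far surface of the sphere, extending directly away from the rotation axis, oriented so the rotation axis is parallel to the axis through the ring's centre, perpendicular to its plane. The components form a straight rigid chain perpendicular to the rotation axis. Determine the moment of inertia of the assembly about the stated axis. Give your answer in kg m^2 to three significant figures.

2.81

Solid sphere: I_cm = (2/5)MR² = (2/5)(3.1)(0.35)² = 0.1519 kg m^2; axis through the centre, so I = 0.1519 kg m^2.
Thin ring: I_cm = MR² = (4.5)(0.34)² = 0.5202 kg m^2; centre at d = 0.35 + 0.34 = 0.69 m, so I = I_cm + Md² gives I = 0.5202 + (4.5)(0.69)² = 2.6626 kg m^2.
Total I = 0.1519 + 2.6626 = 2.8145 kg m^2.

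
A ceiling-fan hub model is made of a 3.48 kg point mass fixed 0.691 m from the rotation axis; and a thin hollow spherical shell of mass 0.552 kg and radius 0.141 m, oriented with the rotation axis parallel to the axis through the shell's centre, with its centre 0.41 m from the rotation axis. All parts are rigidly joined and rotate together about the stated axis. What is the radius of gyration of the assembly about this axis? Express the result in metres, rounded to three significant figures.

0.661

Point mass: I_cm = 0; centre at d = 0.691 m, so I = I_cm + Md² gives I = 0 + (3.48)(0.691)² = 1.6616 kg m^2.
Spherical shell: I_cm = (2/3)MR² = (2/3)(0.552)(0.141)² = 0.0073162 kg m^2; centre at d = 0.41 m, so I = I_cm + Md² gives I = 0.0073162 + (0.552)(0.41)² = 0.10011 kg m^2.
Total I = 1.7617 kg m^2; total mass M = 4.032 kg.
k = √(I/M) = √(1.7617/4.032) = 0.66101 m.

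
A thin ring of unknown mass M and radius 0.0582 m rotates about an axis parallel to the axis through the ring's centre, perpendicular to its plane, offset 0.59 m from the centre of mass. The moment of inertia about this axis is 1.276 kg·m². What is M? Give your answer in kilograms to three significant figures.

3.63

I = I_cm + Md² = MR² + Md² = M·[1·(0.0582)² + (0.59)²] = M·0.35149.
So M = 1.276 / 0.35149 = 3.6303 kg.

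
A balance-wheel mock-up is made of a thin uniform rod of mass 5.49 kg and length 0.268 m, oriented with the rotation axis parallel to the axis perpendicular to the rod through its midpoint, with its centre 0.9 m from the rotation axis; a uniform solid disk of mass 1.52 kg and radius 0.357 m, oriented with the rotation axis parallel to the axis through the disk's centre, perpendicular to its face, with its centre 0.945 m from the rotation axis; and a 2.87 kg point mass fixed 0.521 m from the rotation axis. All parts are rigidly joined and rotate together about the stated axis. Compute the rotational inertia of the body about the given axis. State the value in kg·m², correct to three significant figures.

Thin rod: I_cm = (1/12)ML² = (1/12)(5.49)(0.268)² = 0.032859 kg·m²; centre at d = 0.9 m, so the parallel axis theorem gives I = 0.032859 + (5.49)(0.9)² = 4.4798 kg·m².
Solid disk: I_cm = (1/2)MR² = (1/2)(1.52)(0.357)² = 0.096861 kg·m²; centre at d = 0.945 m, so the parallel axis theorem gives I = 0.096861 + (1.52)(0.945)² = 1.4543 kg·m².
Point mass: I_cm = 0; centre at d = 0.521 m, so the parallel axis theorem gives I = 0 + (2.87)(0.521)² = 0.77904 kg·m².
Total I = 4.4798 + 1.4543 + 0.77904 = 6.7131 kg·m².

6.71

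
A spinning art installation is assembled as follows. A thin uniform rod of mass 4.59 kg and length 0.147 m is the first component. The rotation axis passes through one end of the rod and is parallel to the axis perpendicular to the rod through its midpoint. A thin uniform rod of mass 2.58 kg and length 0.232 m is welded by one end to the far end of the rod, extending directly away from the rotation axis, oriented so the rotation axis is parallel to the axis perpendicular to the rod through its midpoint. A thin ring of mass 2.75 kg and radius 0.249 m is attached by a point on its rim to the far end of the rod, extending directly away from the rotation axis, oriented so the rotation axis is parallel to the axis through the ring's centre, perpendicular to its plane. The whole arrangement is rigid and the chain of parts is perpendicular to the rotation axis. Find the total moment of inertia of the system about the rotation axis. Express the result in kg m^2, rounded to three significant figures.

Thin rod: I_cm = (1/12)ML² = (1/12)(4.59)(0.147)² = 0.0082654 kg m^2; centre at d = 0.0735 m, so I = I_cm + Md² gives I = 0.0082654 + (4.59)(0.0735)² = 0.033062 kg m^2.
Thin rod: I_cm = (1/12)ML² = (1/12)(2.58)(0.232)² = 0.011572 kg m^2; centre at d = 0.0735 + 0.0735 + 0.116 = 0.263 m, so I = I_cm + Md² gives I = 0.011572 + (2.58)(0.263)² = 0.19003 kg m^2.
Thin ring: I_cm = MR² = (2.75)(0.249)² = 0.1705 kg m^2; centre at d = 0.0735 + 0.0735 + 0.116 + 0.116 + 0.249 = 0.628 m, so I = I_cm + Md² gives I = 0.1705 + (2.75)(0.628)² = 1.2551 kg m^2.
Total I = 0.033062 + 0.19003 + 1.2551 = 1.4781 kg m^2.

1.48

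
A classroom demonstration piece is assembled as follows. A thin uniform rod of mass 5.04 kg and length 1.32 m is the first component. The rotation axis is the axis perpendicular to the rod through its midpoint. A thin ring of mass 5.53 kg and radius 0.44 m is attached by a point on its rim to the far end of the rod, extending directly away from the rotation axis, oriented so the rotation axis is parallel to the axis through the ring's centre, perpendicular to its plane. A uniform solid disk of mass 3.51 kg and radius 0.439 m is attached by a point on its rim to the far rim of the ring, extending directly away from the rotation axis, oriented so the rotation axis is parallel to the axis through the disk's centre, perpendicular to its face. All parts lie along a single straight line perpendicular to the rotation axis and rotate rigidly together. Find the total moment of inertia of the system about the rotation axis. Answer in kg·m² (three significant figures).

Thin rod: I_cm = (1/12)ML² = (1/12)(5.04)(1.32)² = 0.73181 kg·m²; axis through the centre, so I = 0.73181 kg·m².
Thin ring: I_cm = MR² = (5.53)(0.44)² = 1.0706 kg·m²; centre at d = 0.66 + 0.44 = 1.1 m, so I = I_cm + Md² gives I = 1.0706 + (5.53)(1.1)² = 7.7619 kg·m².
Solid disk: I_cm = (1/2)MR² = (1/2)(3.51)(0.439)² = 0.33823 kg·m²; centre at d = 0.66 + 0.44 + 0.44 + 0.439 = 1.979 m, so I = I_cm + Md² gives I = 0.33823 + (3.51)(1.979)² = 14.085 kg·m².
Total I = 0.73181 + 7.7619 + 14.085 = 22.579 kg·m².

22.6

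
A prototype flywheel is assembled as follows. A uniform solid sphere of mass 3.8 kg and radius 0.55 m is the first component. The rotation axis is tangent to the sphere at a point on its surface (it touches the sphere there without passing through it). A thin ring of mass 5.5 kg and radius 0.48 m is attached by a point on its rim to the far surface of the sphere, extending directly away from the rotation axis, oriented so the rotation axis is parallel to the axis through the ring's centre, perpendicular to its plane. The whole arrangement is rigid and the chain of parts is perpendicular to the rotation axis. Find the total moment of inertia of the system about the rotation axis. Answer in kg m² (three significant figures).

Solid sphere: I_cm = (2/5)MR² = (2/5)(3.8)(0.55)² = 0.4598 kg m²; centre at d = 0.55 m, so I = I_cm + Md² gives I = 0.4598 + (3.8)(0.55)² = 1.6093 kg m².
Thin ring: I_cm = MR² = (5.5)(0.48)² = 1.2672 kg m²; centre at d = 0.55 + 0.55 + 0.48 = 1.58 m, so I = I_cm + Md² gives I = 1.2672 + (5.5)(1.58)² = 14.997 kg m².
Total I = 1.6093 + 14.997 = 16.607 kg m².

16.6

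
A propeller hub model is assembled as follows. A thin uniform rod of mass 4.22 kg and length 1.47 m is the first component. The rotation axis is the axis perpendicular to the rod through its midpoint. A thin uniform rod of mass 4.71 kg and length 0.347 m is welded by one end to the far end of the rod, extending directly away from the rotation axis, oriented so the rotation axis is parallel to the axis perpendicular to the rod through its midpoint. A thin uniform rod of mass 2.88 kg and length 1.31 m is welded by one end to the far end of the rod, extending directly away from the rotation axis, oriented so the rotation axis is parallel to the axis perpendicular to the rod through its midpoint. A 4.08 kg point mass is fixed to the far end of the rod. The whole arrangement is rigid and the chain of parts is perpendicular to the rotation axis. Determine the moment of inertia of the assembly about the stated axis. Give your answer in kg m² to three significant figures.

Thin rod: I_cm = (1/12)ML² = (1/12)(4.22)(1.47)² = 0.75992 kg m²; axis through the centre, so I = 0.75992 kg m².
Thin rod: I_cm = (1/12)ML² = (1/12)(4.71)(0.347)² = 0.047261 kg m²; centre at d = 0.735 + 0.1735 = 0.9085 m, so I = I_cm + Md² gives I = 0.047261 + (4.71)(0.9085)² = 3.9348 kg m².
Thin rod: I_cm = (1/12)ML² = (1/12)(2.88)(1.31)² = 0.41186 kg m²; centre at d = 0.735 + 0.1735 + 0.1735 + 0.655 = 1.737 m, so I = I_cm + Md² gives I = 0.41186 + (2.88)(1.737)² = 9.1013 kg m².
Point mass: I_cm = 0; centre at d = 0.735 + 0.1735 + 0.1735 + 0.655 + 0.655 = 2.392 m, so I = I_cm + Md² gives I = 0 + (4.08)(2.392)² = 23.344 kg m².
Total I = 0.75992 + 3.9348 + 9.1013 + 23.344 = 37.14 kg m².

37.1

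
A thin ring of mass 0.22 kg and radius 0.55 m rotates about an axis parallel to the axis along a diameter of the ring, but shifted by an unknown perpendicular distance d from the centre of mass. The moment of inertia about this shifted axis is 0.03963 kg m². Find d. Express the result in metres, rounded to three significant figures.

0.170

About the centre-of-mass axis, I_cm = (1/2)MR² = (1/2)(0.22)(0.55)² = 0.033275 kg m².
Parallel axis theorem: I = I_cm + Md², so Md² = 0.03963 − 0.033275 = 0.006355 kg m².
d = √(0.006355 / 0.22) = 0.16996 m.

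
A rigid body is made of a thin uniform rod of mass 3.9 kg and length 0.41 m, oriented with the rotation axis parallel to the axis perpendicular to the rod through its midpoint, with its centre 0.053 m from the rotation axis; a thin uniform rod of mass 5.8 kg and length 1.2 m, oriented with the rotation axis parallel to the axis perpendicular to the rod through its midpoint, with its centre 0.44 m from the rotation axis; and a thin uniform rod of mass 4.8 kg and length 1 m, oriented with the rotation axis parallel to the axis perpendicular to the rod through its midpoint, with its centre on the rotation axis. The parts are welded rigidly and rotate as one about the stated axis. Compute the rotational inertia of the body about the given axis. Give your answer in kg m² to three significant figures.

2.28

Thin rod: I_cm = (1/12)ML² = (1/12)(3.9)(0.41)² = 0.054632 kg m²; centre at d = 0.053 m, so the parallel axis theorem gives I = 0.054632 + (3.9)(0.053)² = 0.065588 kg m².
Thin rod: I_cm = (1/12)ML² = (1/12)(5.8)(1.2)² = 0.696 kg m²; centre at d = 0.44 m, so the parallel axis theorem gives I = 0.696 + (5.8)(0.44)² = 1.8189 kg m².
Thin rod: I_cm = (1/12)ML² = (1/12)(4.8)(1)² = 0.4 kg m²; axis through the centre, so I = 0.4 kg m².
Total I = 0.065588 + 1.8189 + 0.4 = 2.2845 kg m².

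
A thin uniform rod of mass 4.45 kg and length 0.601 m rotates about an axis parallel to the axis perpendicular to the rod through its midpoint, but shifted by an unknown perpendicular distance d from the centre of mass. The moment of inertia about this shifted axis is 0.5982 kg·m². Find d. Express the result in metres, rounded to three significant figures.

0.323

About the centre-of-mass axis, I_cm = (1/12)ML² = (1/12)(4.45)(0.601)² = 0.13395 kg·m².
Parallel axis theorem: I = I_cm + Md², so Md² = 0.5982 − 0.13395 = 0.46425 kg·m².
d = √(0.46425 / 4.45) = 0.323 m.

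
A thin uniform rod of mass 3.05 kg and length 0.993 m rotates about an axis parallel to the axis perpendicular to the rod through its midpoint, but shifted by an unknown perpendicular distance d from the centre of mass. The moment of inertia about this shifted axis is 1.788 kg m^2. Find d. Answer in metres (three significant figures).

About the centre-of-mass axis, I_cm = (1/12)ML² = (1/12)(3.05)(0.993)² = 0.25062 kg m^2.
Parallel axis theorem: I = I_cm + Md², so Md² = 1.788 − 0.25062 = 1.5374 kg m^2.
d = √(1.5374 / 3.05) = 0.70997 m.

0.710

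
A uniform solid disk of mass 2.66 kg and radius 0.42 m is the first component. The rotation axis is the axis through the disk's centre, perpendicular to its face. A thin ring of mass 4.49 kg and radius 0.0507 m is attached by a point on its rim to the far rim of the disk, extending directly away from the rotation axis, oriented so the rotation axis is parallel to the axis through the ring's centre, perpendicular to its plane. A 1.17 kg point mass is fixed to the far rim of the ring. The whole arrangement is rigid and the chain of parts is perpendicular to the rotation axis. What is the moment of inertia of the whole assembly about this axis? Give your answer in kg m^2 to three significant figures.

Solid disk: I_cm = (1/2)MR² = (1/2)(2.66)(0.42)² = 0.23461 kg m^2; axis through the centre, so I = 0.23461 kg m^2.
Thin ring: I_cm = MR² = (4.49)(0.0507)² = 0.011542 kg m^2; centre at d = 0.42 + 0.0507 = 0.4707 m, so I = I_cm + Md² gives I = 0.011542 + (4.49)(0.4707)² = 1.0063 kg m^2.
Point mass: I_cm = 0; centre at d = 0.42 + 0.0507 + 0.0507 = 0.5214 m, so I = I_cm + Md² gives I = 0 + (1.17)(0.5214)² = 0.31807 kg m^2.
Total I = 0.23461 + 1.0063 + 0.31807 = 1.559 kg m^2.

1.56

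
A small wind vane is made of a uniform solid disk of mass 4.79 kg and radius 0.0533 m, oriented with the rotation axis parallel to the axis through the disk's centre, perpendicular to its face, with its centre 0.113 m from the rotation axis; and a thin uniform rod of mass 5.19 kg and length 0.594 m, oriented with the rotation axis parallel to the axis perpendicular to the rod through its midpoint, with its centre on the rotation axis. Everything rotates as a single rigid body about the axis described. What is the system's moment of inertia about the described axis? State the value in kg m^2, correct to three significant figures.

Solid disk: I_cm = (1/2)MR² = (1/2)(4.79)(0.0533)² = 0.0068039 kg m^2; centre at d = 0.113 m, so the parallel axis theorem gives I = 0.0068039 + (4.79)(0.113)² = 0.067967 kg m^2.
Thin rod: I_cm = (1/12)ML² = (1/12)(5.19)(0.594)² = 0.1526 kg m^2; axis through the centre, so I = 0.1526 kg m^2.
Total I = 0.067967 + 0.1526 = 0.22057 kg m^2.

0.221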